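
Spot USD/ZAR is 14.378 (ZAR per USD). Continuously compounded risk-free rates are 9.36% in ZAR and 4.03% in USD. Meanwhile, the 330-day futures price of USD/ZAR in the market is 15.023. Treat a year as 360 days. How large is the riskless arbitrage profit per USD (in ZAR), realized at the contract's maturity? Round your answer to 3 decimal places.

Fair futures: F* = S·e^(carry·T), with carry = (r_ZAR − r_USD) = 0.0936 − 0.0403 = 0.0533
F* = 14.378 · e^(0.0533 × 330/360) = 14.378 · e^0.048858 = 14.378 × 1.050071 = 15.0979
Market 15.023 < fair 15.0979: forward underpriced → reverse cash-and-carry (short spot, go long the forward).
At maturity, profit = |F_mkt − F*| = |15.023 − 15.0979| = 0.075 per USD (in ZAR)

0.075 per USD (in ZAR)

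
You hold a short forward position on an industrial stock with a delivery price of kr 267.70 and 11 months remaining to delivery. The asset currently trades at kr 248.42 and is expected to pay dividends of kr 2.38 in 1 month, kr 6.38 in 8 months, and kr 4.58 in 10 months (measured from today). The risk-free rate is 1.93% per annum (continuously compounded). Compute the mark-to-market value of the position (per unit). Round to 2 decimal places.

kr 27.77

PV(remaining dividends) I = 2.38·e^(−0.0193·1/12) + 6.38·e^(−0.0193·8/12) + 4.58·e^(−0.0193·10/12) = 13.1815
Current forward F = (S − I)·e^(rT) = (248.42 − 13.1815)·e^(0.0193·11/12) = 235.2385 × 1.017849 = 239.4373
Value (long) = (F − K)·e^(−rT) = (239.4373 − 267.70) × 0.982464 = -27.7671
Short position value = −(long value) = kr 27.77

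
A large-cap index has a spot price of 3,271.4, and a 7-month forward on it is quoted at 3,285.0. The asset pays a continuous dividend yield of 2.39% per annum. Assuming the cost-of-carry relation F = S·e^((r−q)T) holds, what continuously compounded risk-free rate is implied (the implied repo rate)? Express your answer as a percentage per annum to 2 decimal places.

From F = S·e^((r−q)T): (r − q) = ln(F/S)/T
ln(3285.0/3271.4) = ln(1.004157) = 0.004148
(r − q) = 0.004148 / (7/12) = 0.007111
r = ln(F/S)/T + q = 0.007111 + 0.0239 = 0.031011
r = 3.10%

3.10%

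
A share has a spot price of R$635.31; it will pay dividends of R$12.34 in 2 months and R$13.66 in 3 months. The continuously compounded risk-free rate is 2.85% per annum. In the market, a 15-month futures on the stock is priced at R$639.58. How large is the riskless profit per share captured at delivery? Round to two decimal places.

PV(dividends) I = 12.34·e^(−0.0285·2/12) + 13.66·e^(−0.0285·3/12) = 25.8445
Fair futures F* = (S − I)·e^(rT) = (635.31 − 25.8445)·e^0.035625 = 609.4655 × 1.036267 = 631.5690
Market R$639.58 > fair 631.5690: forward overpriced → cash-and-carry (borrow at r, buy the stock and collect the dividends, short the forward).
Profit at T = |F_mkt − F*| = |639.58 − 631.5690| = R$8.01 per share

R$8.01 per share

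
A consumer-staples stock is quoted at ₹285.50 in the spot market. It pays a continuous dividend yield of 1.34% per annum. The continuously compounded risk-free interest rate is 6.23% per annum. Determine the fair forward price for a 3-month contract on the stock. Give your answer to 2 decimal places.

₹289.01

F = S·e^((r − q)T) = 285.50 · e^((0.0623 − 0.0134) × 3/12)
= 285.50 · e^0.012225 = 285.50 × 1.012300
F = ₹289.01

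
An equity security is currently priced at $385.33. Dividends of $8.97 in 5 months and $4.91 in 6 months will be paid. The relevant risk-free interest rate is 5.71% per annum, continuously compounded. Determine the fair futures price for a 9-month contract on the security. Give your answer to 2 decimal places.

$388.07

PV(dividends) I = 8.97·e^(−0.0571·5/12) + 4.91·e^(−0.0571·6/12)
I = 8.7591 + 4.7718 = 13.5309
F = (S − I)·e^(rT) = (385.33 − 13.5309) · e^(0.0571·9/12)
= 371.7991 · e^0.042825 = 371.7991 × 1.043755 = $388.07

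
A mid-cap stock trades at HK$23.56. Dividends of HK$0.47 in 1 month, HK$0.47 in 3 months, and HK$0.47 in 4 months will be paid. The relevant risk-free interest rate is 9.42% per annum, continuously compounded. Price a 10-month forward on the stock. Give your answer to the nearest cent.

PV(dividends) I = 0.47·e^(−0.0942·1/12) + 0.47·e^(−0.0942·3/12) + 0.47·e^(−0.0942·4/12)
I = 0.4663 + 0.4591 + 0.4555 = 1.3809
F = (S − I)·e^(rT) = (23.56 − 1.3809) · e^(0.0942·10/12)
= 22.1791 · e^0.078500 = 22.1791 × 1.081663 = HK$23.99

HK$23.99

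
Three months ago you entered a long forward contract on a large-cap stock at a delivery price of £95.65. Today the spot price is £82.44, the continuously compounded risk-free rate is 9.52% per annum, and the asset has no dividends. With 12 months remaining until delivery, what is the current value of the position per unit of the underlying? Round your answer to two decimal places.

-£4.52

Current fair forward for the remaining 12 months: F = S·e^(r·T), r = 0.0952
F = 82.44 · e^(0.0952 × 12/12) = 82.44 × 1.099879 = 90.6740
Value of long forward = (F − K)·e^(−rT) = (90.6740 − 95.65) · e^(−0.0952·12/12)
= -4.9760 × 0.909191 = -4.52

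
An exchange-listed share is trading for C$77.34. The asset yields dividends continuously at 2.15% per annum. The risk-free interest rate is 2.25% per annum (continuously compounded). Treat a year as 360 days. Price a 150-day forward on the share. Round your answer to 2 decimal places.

C$77.37

F = S·e^((r − q)T) = 77.34 · e^((0.0225 − 0.0215) × 150/360)
= 77.34 · e^0.000417 = 77.34 × 1.000417
F = C$77.37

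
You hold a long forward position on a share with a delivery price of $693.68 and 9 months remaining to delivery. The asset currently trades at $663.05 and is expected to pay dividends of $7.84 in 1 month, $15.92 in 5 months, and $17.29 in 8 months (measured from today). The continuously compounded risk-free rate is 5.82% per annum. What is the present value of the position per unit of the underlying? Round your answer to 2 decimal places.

PV(remaining dividends) I = 7.84·e^(−0.0582·1/12) + 15.92·e^(−0.0582·5/12) + 17.29·e^(−0.0582·8/12) = 39.9726
Current forward F = (S − I)·e^(rT) = (663.05 − 39.9726)·e^(0.0582·9/12) = 623.0774 × 1.044617 = 650.8772
Value (long) = (F − K)·e^(−rT) = (650.8772 − 693.68) × 0.957289 = -40.9746
Value = -$40.97

-$40.97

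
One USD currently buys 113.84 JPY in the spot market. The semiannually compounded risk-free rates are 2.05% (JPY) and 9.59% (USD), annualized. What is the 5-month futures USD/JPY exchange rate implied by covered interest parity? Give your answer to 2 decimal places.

110.42

By covered interest parity, F = S · (1+r_JPY/2)^(2T) / (1+r_USD/2)^(2T)
= 113.84 × 1.008534 / 1.039802 = 113.84 × 0.969929
F = 110.42 JPY per USD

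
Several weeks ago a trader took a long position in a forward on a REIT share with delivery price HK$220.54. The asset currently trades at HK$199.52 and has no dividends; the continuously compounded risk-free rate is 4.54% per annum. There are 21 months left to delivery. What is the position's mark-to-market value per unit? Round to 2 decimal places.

Current fair forward for the remaining 21 months: F = S·e^(r·T), r = 0.0454
F = 199.52 · e^(0.0454 × 21/12) = 199.52 × 1.082691 = 216.0185
Value of long forward = (F − K)·e^(−rT) = (216.0185 − 220.54) · e^(−0.0454·21/12)
= -4.5215 × 0.923624 = -4.18

-HK$4.18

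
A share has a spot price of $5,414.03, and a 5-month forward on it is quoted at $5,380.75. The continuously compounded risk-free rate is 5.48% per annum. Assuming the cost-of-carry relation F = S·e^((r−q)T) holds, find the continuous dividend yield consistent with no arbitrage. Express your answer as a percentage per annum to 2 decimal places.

From F = S·e^((r−q)T): (r − q) = ln(F/S)/T
ln(5380.75/5414.03) = ln(0.993853) = -0.006166
(r − q) = -0.006166 / (5/12) = -0.014798
q = r − ln(F/S)/T = 0.0548 + 0.014798 = 0.069598
q = 6.96%

6.96%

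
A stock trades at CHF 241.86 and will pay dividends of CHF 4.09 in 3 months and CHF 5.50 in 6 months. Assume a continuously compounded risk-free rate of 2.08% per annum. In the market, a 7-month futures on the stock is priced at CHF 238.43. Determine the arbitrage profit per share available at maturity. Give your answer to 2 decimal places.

CHF 3.25 per share

PV(dividends) I = 4.09·e^(−0.0208·3/12) + 5.50·e^(−0.0208·6/12) = 9.5119
Fair futures F* = (S − I)·e^(rT) = (241.86 − 9.5119)·e^0.012133 = 232.3481 × 1.012207 = 235.1844
Market CHF 238.43 > fair 235.1844: forward overpriced → cash-and-carry (borrow at r, buy the stock and collect the dividends, short the forward).
Profit at T = |F_mkt − F*| = |238.43 − 235.1844| = CHF 3.25 per share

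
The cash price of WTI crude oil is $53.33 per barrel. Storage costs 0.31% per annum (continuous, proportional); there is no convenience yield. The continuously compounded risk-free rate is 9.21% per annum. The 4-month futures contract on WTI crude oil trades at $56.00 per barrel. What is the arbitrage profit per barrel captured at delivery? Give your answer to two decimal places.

Fair futures: F* = S·e^(carry·T), with carry = (r + u) = 0.0921 + 0.0031 = 0.0952
F* = 53.33 · e^(0.0952 × 4/12) = 53.33 · e^0.031733 = 53.33 × 1.032242 = $55.0495
Market $56.00 > fair $55.0495: forward overpriced → cash-and-carry (buy spot, short the forward).
At maturity, profit = |F_mkt − F*| = |56.00 − 55.0495| = $0.95 per barrel

$0.95 per barrel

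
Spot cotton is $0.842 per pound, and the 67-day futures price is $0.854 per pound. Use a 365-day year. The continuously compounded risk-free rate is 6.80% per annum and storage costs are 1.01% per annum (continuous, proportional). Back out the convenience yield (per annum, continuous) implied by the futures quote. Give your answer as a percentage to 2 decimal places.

0.10%

F = S·e^((r+u−y)T) ⇒ (r+u−y) = ln(F/S)/T
ln(0.854/0.842) = 0.014151; /T ⇒ 0.077091
y = r + u − ln(F/S)/T = 0.0680 + 0.0101 − 0.077091 = 0.001009
y = 0.10%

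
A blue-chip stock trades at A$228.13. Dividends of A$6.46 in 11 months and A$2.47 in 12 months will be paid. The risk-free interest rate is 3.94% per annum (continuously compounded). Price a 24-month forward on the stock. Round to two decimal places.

A$237.52

PV(dividends) I = 6.46·e^(−0.0394·11/12) + 2.47·e^(−0.0394·12/12)
I = 6.2308 + 2.3746 = 8.6054
F = (S − I)·e^(rT) = (228.13 − 8.6054) · e^(0.0394·24/12)
= 219.5246 · e^0.078800 = 219.5246 × 1.081988 = A$237.52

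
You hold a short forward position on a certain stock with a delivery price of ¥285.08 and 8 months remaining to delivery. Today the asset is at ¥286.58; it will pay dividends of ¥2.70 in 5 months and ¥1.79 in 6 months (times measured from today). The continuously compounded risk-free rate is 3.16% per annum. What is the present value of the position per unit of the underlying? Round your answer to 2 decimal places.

-¥3.02

PV(remaining dividends) I = 2.70·e^(−0.0316·5/12) + 1.79·e^(−0.0316·6/12) = 4.4266
Current forward F = (S − I)·e^(rT) = (286.58 − 4.4266)·e^(0.0316·8/12) = 282.1534 × 1.021290 = 288.1604
Value (long) = (F − K)·e^(−rT) = (288.1604 − 285.08) × 0.979154 = 3.0162
Short position value = −(long value) = -¥3.02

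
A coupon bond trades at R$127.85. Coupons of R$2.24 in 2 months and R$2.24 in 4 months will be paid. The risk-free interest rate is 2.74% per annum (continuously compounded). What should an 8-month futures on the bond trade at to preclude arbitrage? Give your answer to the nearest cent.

R$125.68

PV(coupons) I = 2.24·e^(−0.0274·2/12) + 2.24·e^(−0.0274·4/12)
I = 2.2298 + 2.2196 = 4.4494
F = (S − I)·e^(rT) = (127.85 − 4.4494) · e^(0.0274·8/12)
= 123.4006 · e^0.018267 = 123.4006 × 1.018435 = R$125.68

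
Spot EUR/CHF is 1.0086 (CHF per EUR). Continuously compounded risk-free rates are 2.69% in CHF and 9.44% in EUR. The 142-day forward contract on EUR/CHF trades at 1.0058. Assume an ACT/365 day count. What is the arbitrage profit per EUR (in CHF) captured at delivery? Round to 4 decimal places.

Fair forward: F* = S·e^(carry·T), with carry = (r_CHF − r_EUR) = 0.0269 − 0.0944 = -0.0675
F* = 1.0086 · e^(-0.0675 × 142/365) = 1.0086 · e^-0.026260 = 1.0086 × 0.974082 = 0.9825
Market 1.0058 > fair 0.9825: forward overpriced → cash-and-carry (buy spot, short the forward).
At maturity, profit = |F_mkt − F*| = |1.0058 − 0.9825| = 0.0233 per EUR (in CHF)

0.0233 per EUR (in CHF)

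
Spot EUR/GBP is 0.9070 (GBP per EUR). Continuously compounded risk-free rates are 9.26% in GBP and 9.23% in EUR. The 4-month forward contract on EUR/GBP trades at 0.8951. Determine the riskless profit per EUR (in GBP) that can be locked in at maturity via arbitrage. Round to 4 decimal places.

0.0120 per EUR (in GBP)

Fair forward: F* = S·e^(carry·T), with carry = (r_GBP − r_EUR) = 0.0926 − 0.0923 = 0.0003
F* = 0.9070 · e^(0.0003 × 4/12) = 0.9070 · e^0.000100 = 0.9070 × 1.000100 = 0.9071
Market 0.8951 < fair 0.9071: forward underpriced → reverse cash-and-carry (short spot, go long the forward).
At maturity, profit = |F_mkt − F*| = |0.8951 − 0.9071| = 0.0120 per EUR (in GBP)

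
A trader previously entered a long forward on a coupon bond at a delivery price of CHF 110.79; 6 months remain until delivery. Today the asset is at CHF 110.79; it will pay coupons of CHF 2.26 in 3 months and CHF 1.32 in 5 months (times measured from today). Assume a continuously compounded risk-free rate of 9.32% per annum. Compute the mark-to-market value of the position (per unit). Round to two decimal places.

CHF 1.57

PV(remaining coupons) I = 2.26·e^(−0.0932·3/12) + 1.32·e^(−0.0932·5/12) = 3.4777
Current forward F = (S − I)·e^(rT) = (110.79 − 3.4777)·e^(0.0932·6/12) = 107.3123 × 1.047703 = 112.4314
Value (long) = (F − K)·e^(−rT) = (112.4314 − 110.79) × 0.954469 = 1.5667
Value = CHF 1.57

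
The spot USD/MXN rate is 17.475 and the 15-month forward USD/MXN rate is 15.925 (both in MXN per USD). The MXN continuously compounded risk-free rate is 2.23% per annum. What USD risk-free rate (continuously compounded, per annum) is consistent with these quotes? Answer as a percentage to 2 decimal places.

F = S·e^((r_MXN − r_USD)T) ⇒ r_USD = r_MXN − ln(F/S)/T
ln(15.925/17.475) = -0.092881; /(15/12) = -0.074305
r_USD = 0.0223 + 0.074305 = 0.096605
r_USD = 9.66%

9.66%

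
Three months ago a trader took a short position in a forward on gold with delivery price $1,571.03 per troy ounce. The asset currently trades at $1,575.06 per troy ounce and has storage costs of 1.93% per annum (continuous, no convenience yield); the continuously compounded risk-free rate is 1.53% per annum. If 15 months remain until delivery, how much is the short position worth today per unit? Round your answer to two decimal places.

-$72.25 per troy ounce

Current fair forward for the remaining 15 months: F = S·e^((r + u)·T), (r + u) = 0.0153 + 0.0193 = 0.0346
F = 1575.06 · e^(0.0346 × 15/12) = 1575.06 × 1.04419891 = 1644.6759
Value of long forward = (F − K)·e^(−rT) = (1644.6759 − 1571.03) · e^(−0.0153·15/12)
= 73.6459 × 0.98105672 = 72.25
Short position value = −(long value) = -$72.25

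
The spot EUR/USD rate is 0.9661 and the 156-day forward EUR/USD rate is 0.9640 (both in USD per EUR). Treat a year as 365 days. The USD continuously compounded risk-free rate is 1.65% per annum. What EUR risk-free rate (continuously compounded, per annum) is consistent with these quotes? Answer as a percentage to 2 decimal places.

2.16%

F = S·e^((r_USD − r_EUR)T) ⇒ r_EUR = r_USD − ln(F/S)/T
ln(0.9640/0.9661) = -0.002176; /(156/365) = -0.005091
r_EUR = 0.0165 + 0.005091 = 0.021591
r_EUR = 2.16%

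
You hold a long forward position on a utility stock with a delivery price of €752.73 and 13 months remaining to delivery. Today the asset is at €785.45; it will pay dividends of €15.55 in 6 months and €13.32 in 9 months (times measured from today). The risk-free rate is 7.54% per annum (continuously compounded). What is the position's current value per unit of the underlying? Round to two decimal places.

PV(remaining dividends) I = 15.55·e^(−0.0754·6/12) + 13.32·e^(−0.0754·9/12) = 27.5623
Current forward F = (S − I)·e^(rT) = (785.45 − 27.5623)·e^(0.0754·13/12) = 757.8877 × 1.085112 = 822.3930
Value (long) = (F − K)·e^(−rT) = (822.3930 − 752.73) × 0.921564 = 64.1989
Value = €64.20

€64.20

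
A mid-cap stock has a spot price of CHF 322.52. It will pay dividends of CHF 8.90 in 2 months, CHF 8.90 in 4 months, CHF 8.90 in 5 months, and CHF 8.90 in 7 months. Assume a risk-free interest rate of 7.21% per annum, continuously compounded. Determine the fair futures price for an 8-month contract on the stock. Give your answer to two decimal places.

CHF 302.04

PV(dividends) I = 8.90·e^(−0.0721·2/12) + 8.90·e^(−0.0721·4/12) + 8.90·e^(−0.0721·5/12) + 8.90·e^(−0.0721·7/12)
I = 8.7937 + 8.6887 + 8.6366 + 8.5334 = 34.6524
F = (S − I)·e^(rT) = (322.52 − 34.6524) · e^(0.0721·8/12)
= 287.8676 · e^0.048067 = 287.8676 × 1.049241 = CHF 302.04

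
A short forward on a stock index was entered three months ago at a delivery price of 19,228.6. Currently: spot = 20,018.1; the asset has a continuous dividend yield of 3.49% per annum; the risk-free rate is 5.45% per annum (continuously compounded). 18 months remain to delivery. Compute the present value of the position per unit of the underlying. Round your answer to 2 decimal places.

Current fair forward for the remaining 18 months: F = S·e^((r − q)·T), (r − q) = 0.0545 − 0.0349 = 0.0196
F = 20018.1 · e^(0.0196 × 18/12) = 20018.1 × 1.02983645 = 20615.3690
Value of long forward = (F − K)·e^(−rT) = (20615.3690 − 19228.6) · e^(−0.0545·18/12)
= 1386.7690 × 0.92150231 = 1277.91
Short position value = −(long value) = -1277.91

-1277.91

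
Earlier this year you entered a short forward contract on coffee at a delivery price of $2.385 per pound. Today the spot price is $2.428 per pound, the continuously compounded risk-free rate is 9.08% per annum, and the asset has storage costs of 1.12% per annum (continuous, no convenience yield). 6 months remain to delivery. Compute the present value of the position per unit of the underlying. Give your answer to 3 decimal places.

Current fair forward for the remaining 6 months: F = S·e^((r + u)·T), (r + u) = 0.0908 + 0.0112 = 0.1020
F = 2.428 · e^(0.1020 × 6/12) = 2.428 × 1.052323 = 2.5550
Value of long forward = (F − K)·e^(−rT) = (2.5550 − 2.385) · e^(−0.0908·6/12)
= 0.1700 × 0.955615 = 0.162
Short position value = −(long value) = -$0.162

-$0.162 per pound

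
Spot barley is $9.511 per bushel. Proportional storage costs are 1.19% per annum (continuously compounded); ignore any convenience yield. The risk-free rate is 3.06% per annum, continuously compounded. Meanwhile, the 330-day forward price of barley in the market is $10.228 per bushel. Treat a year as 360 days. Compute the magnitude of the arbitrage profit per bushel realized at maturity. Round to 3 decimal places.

Fair forward: F* = S·e^(carry·T), with carry = (r + u) = 0.0306 + 0.0119 = 0.0425
F* = 9.511 · e^(0.0425 × 330/360) = 9.511 · e^0.038958 = 9.511 × 1.039727 = $9.8888
Market $10.228 > fair $9.8888: forward overpriced → cash-and-carry (buy spot, short the forward).
At maturity, profit = |F_mkt − F*| = |10.228 − 9.8888| = $0.339 per bushel

$0.339 per bushel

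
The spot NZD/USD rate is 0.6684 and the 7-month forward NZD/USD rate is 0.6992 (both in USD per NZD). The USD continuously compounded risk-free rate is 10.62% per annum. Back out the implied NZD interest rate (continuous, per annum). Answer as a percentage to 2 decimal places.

F = S·e^((r_USD − r_NZD)T) ⇒ r_NZD = r_USD − ln(F/S)/T
ln(0.6992/0.6684) = 0.045050; /(7/12) = 0.077229
r_NZD = 0.1062 − 0.077229 = 0.028971
r_NZD = 2.90%

2.90%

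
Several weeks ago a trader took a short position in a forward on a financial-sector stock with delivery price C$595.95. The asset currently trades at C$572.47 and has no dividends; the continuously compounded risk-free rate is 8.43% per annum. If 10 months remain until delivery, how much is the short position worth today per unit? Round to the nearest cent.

Current fair forward for the remaining 10 months: F = S·e^(r·T), r = 0.0843
F = 572.47 · e^(0.0843 × 10/12) = 572.47 × 1.072776 = 614.1321
Value of long forward = (F − K)·e^(−rT) = (614.1321 − 595.95) · e^(−0.0843·10/12)
= 18.1821 × 0.932161 = 16.95
Short position value = −(long value) = -C$16.95

-C$16.95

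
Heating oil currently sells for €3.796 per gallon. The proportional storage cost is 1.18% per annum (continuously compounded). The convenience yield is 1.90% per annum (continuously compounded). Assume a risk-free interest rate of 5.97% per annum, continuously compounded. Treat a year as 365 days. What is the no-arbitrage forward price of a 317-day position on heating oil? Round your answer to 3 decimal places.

€3.973 per gallon

Net carry = r + u − y = 0.0597 + 0.0118 − 0.0190 = 0.0525
F = S·e^((r+u−y)T) = 3.796 · e^(0.0525 × 317/365) = 3.796 · e^0.045596
= 3.796 × 1.046651 = €3.973 per gallon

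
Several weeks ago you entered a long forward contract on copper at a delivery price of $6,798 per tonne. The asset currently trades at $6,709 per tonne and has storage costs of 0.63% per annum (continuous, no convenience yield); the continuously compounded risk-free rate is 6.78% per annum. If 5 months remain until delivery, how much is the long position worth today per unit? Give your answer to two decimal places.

$117.99 per tonne

Current fair forward for the remaining 5 months: F = S·e^((r + u)·T), (r + u) = 0.0678 + 0.0063 = 0.0741
F = 6709 · e^(0.0741 × 5/12) = 6709 × 1.03135658 = 6919.3713
Value of long forward = (F − K)·e^(−rT) = (6919.3713 − 6798) · e^(−0.0678·5/12)
= 121.3713 × 0.97214530 = 117.99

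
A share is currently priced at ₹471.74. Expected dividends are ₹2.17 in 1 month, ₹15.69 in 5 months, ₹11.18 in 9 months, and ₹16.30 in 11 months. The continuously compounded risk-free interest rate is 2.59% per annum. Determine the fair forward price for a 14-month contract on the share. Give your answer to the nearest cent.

₹440.28

PV(dividends) I = 2.17·e^(−0.0259·1/12) + 15.69·e^(−0.0259·5/12) + 11.18·e^(−0.0259·9/12) + 16.30·e^(−0.0259·11/12)
I = 2.1653 + 15.5216 + 10.9649 + 15.9176 = 44.5694
F = (S − I)·e^(rT) = (471.74 − 44.5694) · e^(0.0259·14/12)
= 427.1706 · e^0.030217 = 427.1706 × 1.030678 = ₹440.28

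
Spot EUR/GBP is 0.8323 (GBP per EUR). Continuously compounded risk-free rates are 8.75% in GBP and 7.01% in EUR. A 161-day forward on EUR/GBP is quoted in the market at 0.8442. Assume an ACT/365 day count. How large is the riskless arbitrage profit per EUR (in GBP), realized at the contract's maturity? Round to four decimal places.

Fair forward: F* = S·e^(carry·T), with carry = (r_GBP − r_EUR) = 0.0875 − 0.0701 = 0.0174
F* = 0.8323 · e^(0.0174 × 161/365) = 0.8323 · e^0.007675 = 0.8323 × 1.007705 = 0.8387
Market 0.8442 > fair 0.8387: forward overpriced → cash-and-carry (buy spot, short the forward).
At maturity, profit = |F_mkt − F*| = |0.8442 − 0.8387| = 0.0055 per EUR (in GBP)

0.0055 per EUR (in GBP)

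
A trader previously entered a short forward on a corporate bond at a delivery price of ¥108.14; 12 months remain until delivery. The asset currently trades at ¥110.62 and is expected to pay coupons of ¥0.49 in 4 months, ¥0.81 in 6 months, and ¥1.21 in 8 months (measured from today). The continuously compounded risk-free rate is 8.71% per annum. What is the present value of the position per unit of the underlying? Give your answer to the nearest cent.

PV(remaining coupons) I = 0.49·e^(−0.0871·4/12) + 0.81·e^(−0.0871·6/12) + 1.21·e^(−0.0871·8/12) = 2.3932
Current forward F = (S − I)·e^(rT) = (110.62 − 2.3932)·e^(0.0871·12/12) = 108.2268 × 1.091006 = 118.0761
Value (long) = (F − K)·e^(−rT) = (118.0761 − 108.14) × 0.916585 = 9.1073
Short position value = −(long value) = -¥9.11

-¥9.11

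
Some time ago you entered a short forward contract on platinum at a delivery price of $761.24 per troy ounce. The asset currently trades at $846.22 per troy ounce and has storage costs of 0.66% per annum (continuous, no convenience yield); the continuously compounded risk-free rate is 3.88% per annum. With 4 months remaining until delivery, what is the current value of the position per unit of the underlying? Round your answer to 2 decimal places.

Current fair forward for the remaining 4 months: F = S·e^((r + u)·T), (r + u) = 0.0388 + 0.0066 = 0.0454
F = 846.22 · e^(0.0454 × 4/12) = 846.22 × 1.015248 = 859.1232
Value of long forward = (F − K)·e^(−rT) = (859.1232 − 761.24) · e^(−0.0388·4/12)
= 97.8832 × 0.987150 = 96.63
Short position value = −(long value) = -$96.63

-$96.63 per troy ounce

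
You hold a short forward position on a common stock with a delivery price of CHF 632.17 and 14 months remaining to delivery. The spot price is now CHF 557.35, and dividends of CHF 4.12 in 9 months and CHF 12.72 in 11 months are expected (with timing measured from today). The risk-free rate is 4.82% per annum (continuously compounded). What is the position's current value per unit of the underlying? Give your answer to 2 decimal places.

PV(remaining dividends) I = 4.12·e^(−0.0482·9/12) + 12.72·e^(−0.0482·11/12) = 16.1439
Current forward F = (S − I)·e^(rT) = (557.35 − 16.1439)·e^(0.0482·14/12) = 541.2061 × 1.057844 = 572.5116
Value (long) = (F − K)·e^(−rT) = (572.5116 − 632.17) × 0.945319 = -56.3962
Short position value = −(long value) = CHF 56.40

CHF 56.40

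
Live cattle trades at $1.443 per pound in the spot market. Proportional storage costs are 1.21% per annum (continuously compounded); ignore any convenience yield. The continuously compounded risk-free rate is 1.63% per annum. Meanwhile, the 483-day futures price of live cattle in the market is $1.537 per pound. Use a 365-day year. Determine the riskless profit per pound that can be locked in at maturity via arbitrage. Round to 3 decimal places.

Fair futures: F* = S·e^(carry·T), with carry = (r + u) = 0.0163 + 0.0121 = 0.0284
F* = 1.443 · e^(0.0284 × 483/365) = 1.443 · e^0.037581 = 1.443 × 1.038296 = $1.4983
Market $1.537 > fair $1.4983: forward overpriced → cash-and-carry (buy spot, short the forward).
At maturity, profit = |F_mkt − F*| = |1.537 − 1.4983| = $0.039 per pound

$0.039 per pound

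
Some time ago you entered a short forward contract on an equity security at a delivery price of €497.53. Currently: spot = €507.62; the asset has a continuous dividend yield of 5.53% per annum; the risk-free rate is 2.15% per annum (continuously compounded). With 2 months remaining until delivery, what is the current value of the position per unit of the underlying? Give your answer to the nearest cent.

Current fair forward for the remaining 2 months: F = S·e^((r − q)·T), (r − q) = 0.0215 − 0.0553 = -0.0338
F = 507.62 · e^(-0.0338 × 2/12) = 507.62 × 0.994383 = 504.7687
Value of long forward = (F − K)·e^(−rT) = (504.7687 − 497.53) · e^(−0.0215·2/12)
= 7.2387 × 0.996423 = 7.21
Short position value = −(long value) = -€7.21

-€7.21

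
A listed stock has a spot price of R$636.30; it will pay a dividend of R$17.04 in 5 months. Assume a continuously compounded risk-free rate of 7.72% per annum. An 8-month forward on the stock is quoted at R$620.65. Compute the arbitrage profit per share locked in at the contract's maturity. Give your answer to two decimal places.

PV(dividends) I = 17.04·e^(−0.0772·5/12) = 16.5006
Fair forward F* = (S − I)·e^(rT) = (636.30 − 16.5006)·e^0.051467 = 619.7994 × 1.052814 = 652.5335
Market R$620.65 < fair 652.5335: forward underpriced → reverse cash-and-carry (short the stock, invest proceeds at r, pay the dividends, go long the forward).
Profit at T = |F_mkt − F*| = |620.65 − 652.5335| = R$31.88 per share

R$31.88 per share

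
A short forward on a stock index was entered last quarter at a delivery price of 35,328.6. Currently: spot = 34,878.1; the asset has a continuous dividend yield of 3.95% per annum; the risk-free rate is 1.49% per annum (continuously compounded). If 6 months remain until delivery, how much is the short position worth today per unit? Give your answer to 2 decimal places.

Current fair forward for the remaining 6 months: F = S·e^((r − q)·T), (r − q) = 0.0149 − 0.0395 = -0.0246
F = 34878.1 · e^(-0.0246 × 6/12) = 34878.1 × 0.98777534 = 34451.7271
Value of long forward = (F − K)·e^(−rT) = (34451.7271 − 35328.6) · e^(−0.0149·6/12)
= -876.8729 × 0.99257768 = -870.36
Short position value = −(long value) = 870.36

870.36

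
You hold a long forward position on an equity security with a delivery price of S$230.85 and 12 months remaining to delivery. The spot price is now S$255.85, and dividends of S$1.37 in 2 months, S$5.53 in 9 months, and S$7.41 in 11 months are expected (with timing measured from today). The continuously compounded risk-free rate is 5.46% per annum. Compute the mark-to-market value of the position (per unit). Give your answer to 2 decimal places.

S$23.55

PV(remaining dividends) I = 1.37·e^(−0.0546·2/12) + 5.53·e^(−0.0546·9/12) + 7.41·e^(−0.0546·11/12) = 13.7140
Current forward F = (S − I)·e^(rT) = (255.85 − 13.7140)·e^(0.0546·12/12) = 242.1360 × 1.056118 = 255.7242
Value (long) = (F − K)·e^(−rT) = (255.7242 − 230.85) × 0.946864 = 23.5525
Value = S$23.55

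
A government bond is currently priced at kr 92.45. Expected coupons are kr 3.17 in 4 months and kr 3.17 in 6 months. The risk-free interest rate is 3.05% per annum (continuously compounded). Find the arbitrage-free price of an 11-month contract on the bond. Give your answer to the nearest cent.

kr 88.63

PV(coupons) I = 3.17·e^(−0.0305·4/12) + 3.17·e^(−0.0305·6/12)
I = 3.1379 + 3.1220 = 6.2599
F = (S − I)·e^(rT) = (92.45 − 6.2599) · e^(0.0305·11/12)
= 86.1901 · e^0.027958 = 86.1901 × 1.028352 = kr 88.63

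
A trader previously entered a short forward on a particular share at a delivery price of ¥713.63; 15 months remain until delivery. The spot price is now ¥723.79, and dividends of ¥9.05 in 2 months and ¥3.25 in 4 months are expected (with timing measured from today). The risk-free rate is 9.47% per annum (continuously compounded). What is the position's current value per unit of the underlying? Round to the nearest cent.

PV(remaining dividends) I = 9.05·e^(−0.0947·2/12) + 3.25·e^(−0.0947·4/12) = 12.0573
Current forward F = (S − I)·e^(rT) = (723.79 − 12.0573)·e^(0.0947·15/12) = 711.7327 × 1.125666 = 801.1733
Value (long) = (F − K)·e^(−rT) = (801.1733 − 713.63) × 0.888363 = 77.7702
Short position value = −(long value) = -¥77.77

-¥77.77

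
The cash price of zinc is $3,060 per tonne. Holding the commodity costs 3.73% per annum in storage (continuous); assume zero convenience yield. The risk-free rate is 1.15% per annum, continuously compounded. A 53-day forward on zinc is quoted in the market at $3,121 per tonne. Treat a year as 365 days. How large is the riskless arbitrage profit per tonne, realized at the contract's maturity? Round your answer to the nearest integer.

Fair forward: F* = S·e^(carry·T), with carry = (r + u) = 0.0115 + 0.0373 = 0.0488
F* = 3060 · e^(0.0488 × 53/365) = 3060 · e^0.007086 = 3060 × 1.007111 = $3081.7597
Market $3121 > fair $3081.7597: forward overpriced → cash-and-carry (buy spot, short the forward).
At maturity, profit = |F_mkt − F*| = |3121 − 3081.7597| = $39 per tonne

$39 per tonne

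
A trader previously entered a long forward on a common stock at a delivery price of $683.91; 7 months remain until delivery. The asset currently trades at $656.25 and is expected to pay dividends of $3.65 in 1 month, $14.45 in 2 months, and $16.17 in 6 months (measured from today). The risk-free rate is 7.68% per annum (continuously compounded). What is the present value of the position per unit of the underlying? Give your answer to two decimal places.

PV(remaining dividends) I = 3.65·e^(−0.0768·1/12) + 14.45·e^(−0.0768·2/12) + 16.17·e^(−0.0768·6/12) = 33.4538
Current forward F = (S − I)·e^(rT) = (656.25 − 33.4538)·e^(0.0768·7/12) = 622.7962 × 1.045819 = 651.3321
Value (long) = (F − K)·e^(−rT) = (651.3321 − 683.91) × 0.956189 = -31.1506
Value = -$31.15

-$31.15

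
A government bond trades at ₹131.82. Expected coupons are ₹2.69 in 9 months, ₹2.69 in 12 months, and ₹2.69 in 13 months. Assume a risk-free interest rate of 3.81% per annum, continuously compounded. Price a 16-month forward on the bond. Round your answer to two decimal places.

PV(coupons) I = 2.69·e^(−0.0381·9/12) + 2.69·e^(−0.0381·12/12) + 2.69·e^(−0.0381·13/12)
I = 2.6142 + 2.5894 + 2.5812 = 7.7848
F = (S − I)·e^(rT) = (131.82 − 7.7848) · e^(0.0381·16/12)
= 124.0352 · e^0.050800 = 124.0352 × 1.052112 = ₹130.50

₹130.50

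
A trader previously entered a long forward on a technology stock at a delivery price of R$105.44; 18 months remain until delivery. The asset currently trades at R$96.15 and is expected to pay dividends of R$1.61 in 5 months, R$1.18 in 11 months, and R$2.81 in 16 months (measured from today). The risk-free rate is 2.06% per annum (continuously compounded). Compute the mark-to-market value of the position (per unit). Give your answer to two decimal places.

PV(remaining dividends) I = 1.61·e^(−0.0206·5/12) + 1.18·e^(−0.0206·11/12) + 2.81·e^(−0.0206·16/12) = 5.4880
Current forward F = (S − I)·e^(rT) = (96.15 − 5.4880)·e^(0.0206·18/12) = 90.6620 × 1.031382 = 93.5072
Value (long) = (F − K)·e^(−rT) = (93.5072 − 105.44) × 0.969573 = -11.5697
Value = -R$11.57

-R$11.57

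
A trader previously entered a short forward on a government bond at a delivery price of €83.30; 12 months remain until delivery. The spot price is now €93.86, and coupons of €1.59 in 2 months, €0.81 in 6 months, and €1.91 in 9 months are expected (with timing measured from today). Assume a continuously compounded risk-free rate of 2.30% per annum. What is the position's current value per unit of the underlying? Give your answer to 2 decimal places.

-€8.19

PV(remaining coupons) I = 1.59·e^(−0.0230·2/12) + 0.81·e^(−0.0230·6/12) + 1.91·e^(−0.0230·9/12) = 4.2620
Current forward F = (S − I)·e^(rT) = (93.86 − 4.2620)·e^(0.0230·12/12) = 89.5980 × 1.023267 = 91.6827
Value (long) = (F − K)·e^(−rT) = (91.6827 − 83.30) × 0.977262 = 8.1921
Short position value = −(long value) = -€8.19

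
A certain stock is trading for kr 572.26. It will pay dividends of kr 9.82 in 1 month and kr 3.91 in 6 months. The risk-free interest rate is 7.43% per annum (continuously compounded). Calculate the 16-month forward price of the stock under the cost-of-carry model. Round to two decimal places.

kr 616.92

PV(dividends) I = 9.82·e^(−0.0743·1/12) + 3.91·e^(−0.0743·6/12)
I = 9.7594 + 3.7674 = 13.5268
F = (S − I)·e^(rT) = (572.26 − 13.5268) · e^(0.0743·16/12)
= 558.7332 · e^0.099067 = 558.7332 × 1.104140 = kr 616.92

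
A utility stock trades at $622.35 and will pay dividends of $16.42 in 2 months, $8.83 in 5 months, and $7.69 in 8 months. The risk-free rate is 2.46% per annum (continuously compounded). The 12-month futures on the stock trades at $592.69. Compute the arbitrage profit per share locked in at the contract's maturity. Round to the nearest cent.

$11.69 per share

PV(dividends) I = 16.42·e^(−0.0246·2/12) + 8.83·e^(−0.0246·5/12) + 7.69·e^(−0.0246·8/12) = 32.6577
Fair futures F* = (S − I)·e^(rT) = (622.35 − 32.6577)·e^0.024600 = 589.6923 × 1.024905 = 604.3786
Market $592.69 < fair 604.3786: forward underpriced → reverse cash-and-carry (short the stock, invest proceeds at r, pay the dividends, go long the forward).
Profit at T = |F_mkt − F*| = |592.69 − 604.3786| = $11.69 per share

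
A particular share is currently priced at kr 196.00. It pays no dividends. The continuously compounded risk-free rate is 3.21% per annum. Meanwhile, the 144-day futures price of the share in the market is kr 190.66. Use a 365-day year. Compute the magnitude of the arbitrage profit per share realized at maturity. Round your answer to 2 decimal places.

kr 7.84 per share

Fair futures: F* = S·e^(carry·T), with carry = r = 0.0321
F* = 196.00 · e^(0.0321 × 144/365) = 196.00 · e^0.012664 = 196.00 × 1.012745 = kr 198.4980
Market kr 190.66 < fair kr 198.4980: forward underpriced → reverse cash-and-carry (short spot, go long the forward).
At maturity, profit = |F_mkt − F*| = |190.66 − 198.4980| = kr 7.84 per share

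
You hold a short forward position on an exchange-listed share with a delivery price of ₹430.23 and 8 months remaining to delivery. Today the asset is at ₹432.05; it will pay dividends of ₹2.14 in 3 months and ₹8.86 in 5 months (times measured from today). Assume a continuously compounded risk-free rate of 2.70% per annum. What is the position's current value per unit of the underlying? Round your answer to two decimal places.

PV(remaining dividends) I = 2.14·e^(−0.0270·3/12) + 8.86·e^(−0.0270·5/12) = 10.8865
Current forward F = (S − I)·e^(rT) = (432.05 − 10.8865)·e^(0.0270·8/12) = 421.1635 × 1.018163 = 428.8131
Value (long) = (F − K)·e^(−rT) = (428.8131 − 430.23) × 0.982161 = -1.3916
Short position value = −(long value) = ₹1.39

₹1.39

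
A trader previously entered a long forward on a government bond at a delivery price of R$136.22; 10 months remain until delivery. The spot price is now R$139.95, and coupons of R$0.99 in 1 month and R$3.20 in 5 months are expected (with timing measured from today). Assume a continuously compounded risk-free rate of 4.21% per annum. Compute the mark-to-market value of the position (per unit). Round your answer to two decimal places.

R$4.30

PV(remaining coupons) I = 0.99·e^(−0.0421·1/12) + 3.20·e^(−0.0421·5/12) = 4.1309
Current forward F = (S − I)·e^(rT) = (139.95 − 4.1309)·e^(0.0421·10/12) = 135.8191 × 1.035706 = 140.6687
Value (long) = (F − K)·e^(−rT) = (140.6687 − 136.22) × 0.965525 = 4.2953
Value = R$4.30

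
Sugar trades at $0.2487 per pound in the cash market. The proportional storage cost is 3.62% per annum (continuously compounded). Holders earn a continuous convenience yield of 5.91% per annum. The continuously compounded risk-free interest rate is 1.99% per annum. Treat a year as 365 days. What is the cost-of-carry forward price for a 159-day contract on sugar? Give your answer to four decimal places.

$0.2484 per pound

Net carry = r + u − y = 0.0199 + 0.0362 − 0.0591 = -0.0030
F = S·e^((r+u−y)T) = 0.2487 · e^(-0.0030 × 159/365) = 0.2487 · e^-0.001307
= 0.2487 × 0.998694 = $0.2484 per pound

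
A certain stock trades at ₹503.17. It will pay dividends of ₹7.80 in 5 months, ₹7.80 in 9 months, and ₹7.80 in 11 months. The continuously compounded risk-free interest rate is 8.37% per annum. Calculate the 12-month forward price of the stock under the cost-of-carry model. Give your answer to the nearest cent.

PV(dividends) I = 7.80·e^(−0.0837·5/12) + 7.80·e^(−0.0837·9/12) + 7.80·e^(−0.0837·11/12)
I = 7.5327 + 7.3254 + 7.2239 = 22.0820
F = (S − I)·e^(rT) = (503.17 − 22.0820) · e^(0.0837·12/12)
= 481.0880 · e^0.083700 = 481.0880 × 1.087303 = ₹523.09

₹523.09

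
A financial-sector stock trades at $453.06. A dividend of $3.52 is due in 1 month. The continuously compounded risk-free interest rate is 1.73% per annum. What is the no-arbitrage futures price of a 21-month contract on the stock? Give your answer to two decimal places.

PV(dividends) I = 3.52·e^(−0.0173·1/12)
I = 3.5149
F = (S − I)·e^(rT) = (453.06 − 3.5149) · e^(0.0173·21/12)
= 449.5451 · e^0.030275 = 449.5451 × 1.030738 = $463.36

$463.36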